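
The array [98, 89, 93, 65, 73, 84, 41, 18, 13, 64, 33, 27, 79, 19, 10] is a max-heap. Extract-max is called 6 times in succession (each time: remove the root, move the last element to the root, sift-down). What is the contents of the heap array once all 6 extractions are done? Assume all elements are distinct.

[65, 64, 41, 33, 19, 27, 10, 18, 13]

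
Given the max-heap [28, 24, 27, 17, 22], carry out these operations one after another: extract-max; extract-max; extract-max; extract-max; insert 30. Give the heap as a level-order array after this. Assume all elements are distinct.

[30, 17]

extract-max → returns 28:
  remove root 28; move last element 22 to root → [22, 24, 27, 17]
  22 vs larger child 27 at index 2, swap → [27, 24, 22, 17]
extract-max → returns 27:
  remove root 27; move last element 17 to root → [17, 24, 22]
  17 vs larger child 24 at index 1, swap → [24, 17, 22]
extract-max → returns 24:
  remove root 24; move last element 22 to root → [22, 17] (no swap needed)
extract-max → returns 22:
  remove root 22; move last element 17 to root → [17] (no swap needed)
insert 30:
  append 30 at index 1 → [17, 30]
  30 > parent 17 at index 0, swap → [30, 17]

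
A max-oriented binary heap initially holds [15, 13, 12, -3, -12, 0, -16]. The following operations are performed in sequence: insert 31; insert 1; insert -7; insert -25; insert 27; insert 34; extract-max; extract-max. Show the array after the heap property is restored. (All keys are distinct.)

insert 31:
  append 31 at index 7 → [15, 13, 12, -3, -12, 0, -16, 31]
  31 > parent -3 at index 3, swap → [15, 13, 12, 31, -12, 0, -16, -3]
  31 > parent 13 at index 1, swap → [15, 31, 12, 13, -12, 0, -16, -3]
  31 > parent 15 at index 0, swap → [31, 15, 12, 13, -12, 0, -16, -3]
insert 1:
  append 1 at index 8 → [31, 15, 12, 13, -12, 0, -16, -3, 1] (no swap needed)
insert -7:
  append -7 at index 9 → [31, 15, 12, 13, -12, 0, -16, -3, 1, -7]
  -7 > parent -12 at index 4, swap → [31, 15, 12, 13, -7, 0, -16, -3, 1, -12]
insert -25:
  append -25 at index 10 → [31, 15, 12, 13, -7, 0, -16, -3, 1, -12, -25] (no swap needed)
insert 27:
  append 27 at index 11 → [31, 15, 12, 13, -7, 0, -16, -3, 1, -12, -25, 27]
  27 > parent 0 at index 5, swap → [31, 15, 12, 13, -7, 27, -16, -3, 1, -12, -25, 0]
  27 > parent 12 at index 2, swap → [31, 15, 27, 13, -7, 12, -16, -3, 1, -12, -25, 0]
insert 34:
  append 34 at index 12 → [31, 15, 27, 13, -7, 12, -16, -3, 1, -12, -25, 0, 34]
  34 > parent 12 at index 5, swap → [31, 15, 27, 13, -7, 34, -16, -3, 1, -12, -25, 0, 12]
  34 > parent 27 at index 2, swap → [31, 15, 34, 13, -7, 27, -16, -3, 1, -12, -25, 0, 12]
  34 > parent 31 at index 0, swap → [34, 15, 31, 13, -7, 27, -16, -3, 1, -12, -25, 0, 12]
extract-max → returns 34:
  remove root 34; move last element 12 to root → [12, 15, 31, 13, -7, 27, -16, -3, 1, -12, -25, 0]
  12 vs larger child 31 at index 2, swap → [31, 15, 12, 13, -7, 27, -16, -3, 1, -12, -25, 0]
  12 vs larger child 27 at index 5, swap → [31, 15, 27, 13, -7, 12, -16, -3, 1, -12, -25, 0]
extract-max → returns 31:
  remove root 31; move last element 0 to root → [0, 15, 27, 13, -7, 12, -16, -3, 1, -12, -25]
  0 vs larger child 27 at index 2, swap → [27, 15, 0, 13, -7, 12, -16, -3, 1, -12, -25]
  0 vs larger child 12 at index 5, swap → [27, 15, 12, 13, -7, 0, -16, -3, 1, -12, -25]

[27, 15, 12, 13, -7, 0, -16, -3, 1, -12, -25]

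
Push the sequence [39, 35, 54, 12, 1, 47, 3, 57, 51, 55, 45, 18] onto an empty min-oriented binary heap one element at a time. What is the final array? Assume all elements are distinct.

[1, 12, 3, 39, 35, 18, 47, 57, 51, 55, 45, 54]

Insert 39:
  append 39 at index 0 → [39] (no swap needed)
Insert 35:
  append 35 at index 1 → [39, 35]
  35 < parent 39 at index 0, swap → [35, 39]
Insert 54:
  append 54 at index 2 → [35, 39, 54] (no swap needed)
Insert 12:
  append 12 at index 3 → [35, 39, 54, 12]
  12 < parent 39 at index 1, swap → [35, 12, 54, 39]
  12 < parent 35 at index 0, swap → [12, 35, 54, 39]
Insert 1:
  append 1 at index 4 → [12, 35, 54, 39, 1]
  1 < parent 35 at index 1, swap → [12, 1, 54, 39, 35]
  1 < parent 12 at index 0, swap → [1, 12, 54, 39, 35]
Insert 47:
  append 47 at index 5 → [1, 12, 54, 39, 35, 47]
  47 < parent 54 at index 2, swap → [1, 12, 47, 39, 35, 54]
Insert 3:
  append 3 at index 6 → [1, 12, 47, 39, 35, 54, 3]
  3 < parent 47 at index 2, swap → [1, 12, 3, 39, 35, 54, 47]
Insert 57:
  append 57 at index 7 → [1, 12, 3, 39, 35, 54, 47, 57] (no swap needed)
Insert 51:
  append 51 at index 8 → [1, 12, 3, 39, 35, 54, 47, 57, 51] (no swap needed)
Insert 55:
  append 55 at index 9 → [1, 12, 3, 39, 35, 54, 47, 57, 51, 55] (no swap needed)
Insert 45:
  append 45 at index 10 → [1, 12, 3, 39, 35, 54, 47, 57, 51, 55, 45] (no swap needed)
Insert 18:
  append 18 at index 11 → [1, 12, 3, 39, 35, 54, 47, 57, 51, 55, 45, 18]
  18 < parent 54 at index 5, swap → [1, 12, 3, 39, 35, 18, 47, 57, 51, 55, 45, 54]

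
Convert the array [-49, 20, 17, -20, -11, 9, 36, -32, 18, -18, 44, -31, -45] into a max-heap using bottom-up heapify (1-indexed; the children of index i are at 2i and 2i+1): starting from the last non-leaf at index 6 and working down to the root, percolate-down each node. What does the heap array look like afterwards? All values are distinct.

[44, 20, 36, 18, -11, 9, 17, -32, -20, -18, -49, -31, -45]

sift down from index 6: already satisfies heap property
sift down from index 5:
  -11 vs larger child 44 at index 11, swap → [-49, 20, 17, -20, 44, 9, 36, -32, 18, -18, -11, -31, -45]
sift down from index 4:
  -20 vs larger child 18 at index 9, swap → [-49, 20, 17, 18, 44, 9, 36, -32, -20, -18, -11, -31, -45]
sift down from index 3:
  17 vs larger child 36 at index 7, swap → [-49, 20, 36, 18, 44, 9, 17, -32, -20, -18, -11, -31, -45]
sift down from index 2:
  20 vs larger child 44 at index 5, swap → [-49, 44, 36, 18, 20, 9, 17, -32, -20, -18, -11, -31, -45]
sift down from index 1:
  -49 vs larger child 44 at index 2, swap → [44, -49, 36, 18, 20, 9, 17, -32, -20, -18, -11, -31, -45]
  -49 vs larger child 20 at index 5, swap → [44, 20, 36, 18, -49, 9, 17, -32, -20, -18, -11, -31, -45]
  -49 vs larger child -11 at index 11, swap → [44, 20, 36, 18, -11, 9, 17, -32, -20, -18, -49, -31, -45]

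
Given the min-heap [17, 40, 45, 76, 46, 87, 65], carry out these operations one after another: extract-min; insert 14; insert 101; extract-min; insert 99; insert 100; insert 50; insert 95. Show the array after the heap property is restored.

[40, 46, 45, 76, 50, 87, 101, 99, 100, 65, 95]

extract-min → returns 17:
  remove root 17; move last element 65 to root → [65, 40, 45, 76, 46, 87]
  65 vs smaller child 40 at index 1, swap → [40, 65, 45, 76, 46, 87]
  65 vs smaller child 46 at index 4, swap → [40, 46, 45, 76, 65, 87]
insert 14:
  append 14 at index 6 → [40, 46, 45, 76, 65, 87, 14]
  14 < parent 45 at index 2, swap → [40, 46, 14, 76, 65, 87, 45]
  14 < parent 40 at index 0, swap → [14, 46, 40, 76, 65, 87, 45]
insert 101:
  append 101 at index 7 → [14, 46, 40, 76, 65, 87, 45, 101] (no swap needed)
extract-min → returns 14:
  remove root 14; move last element 101 to root → [101, 46, 40, 76, 65, 87, 45]
  101 vs smaller child 40 at index 2, swap → [40, 46, 101, 76, 65, 87, 45]
  101 vs smaller child 45 at index 6, swap → [40, 46, 45, 76, 65, 87, 101]
insert 99:
  append 99 at index 7 → [40, 46, 45, 76, 65, 87, 101, 99] (no swap needed)
insert 100:
  append 100 at index 8 → [40, 46, 45, 76, 65, 87, 101, 99, 100] (no swap needed)
insert 50:
  append 50 at index 9 → [40, 46, 45, 76, 65, 87, 101, 99, 100, 50]
  50 < parent 65 at index 4, swap → [40, 46, 45, 76, 50, 87, 101, 99, 100, 65]
insert 95:
  append 95 at index 10 → [40, 46, 45, 76, 50, 87, 101, 99, 100, 65, 95] (no swap needed)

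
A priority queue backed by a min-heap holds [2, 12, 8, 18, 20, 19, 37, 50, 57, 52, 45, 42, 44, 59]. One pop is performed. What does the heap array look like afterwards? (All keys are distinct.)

remove root 2; move last element 59 to root → [59, 12, 8, 18, 20, 19, 37, 50, 57, 52, 45, 42, 44]
59 vs smaller child 8 at index 2, swap → [8, 12, 59, 18, 20, 19, 37, 50, 57, 52, 45, 42, 44]
59 vs smaller child 19 at index 5, swap → [8, 12, 19, 18, 20, 59, 37, 50, 57, 52, 45, 42, 44]
59 vs smaller child 42 at index 11, swap → [8, 12, 19, 18, 20, 42, 37, 50, 57, 52, 45, 59, 44]

[8, 12, 19, 18, 20, 42, 37, 50, 57, 52, 45, 59, 44]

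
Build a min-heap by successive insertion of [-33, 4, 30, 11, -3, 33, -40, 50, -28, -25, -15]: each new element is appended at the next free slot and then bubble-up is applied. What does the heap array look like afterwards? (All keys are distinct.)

Insert -33:
  append -33 at index 0 → [-33] (no swap needed)
Insert 4:
  append 4 at index 1 → [-33, 4] (no swap needed)
Insert 30:
  append 30 at index 2 → [-33, 4, 30] (no swap needed)
Insert 11:
  append 11 at index 3 → [-33, 4, 30, 11] (no swap needed)
Insert -3:
  append -3 at index 4 → [-33, 4, 30, 11, -3]
  -3 < parent 4 at index 1, swap → [-33, -3, 30, 11, 4]
Insert 33:
  append 33 at index 5 → [-33, -3, 30, 11, 4, 33] (no swap needed)
Insert -40:
  append -40 at index 6 → [-33, -3, 30, 11, 4, 33, -40]
  -40 < parent 30 at index 2, swap → [-33, -3, -40, 11, 4, 33, 30]
  -40 < parent -33 at index 0, swap → [-40, -3, -33, 11, 4, 33, 30]
Insert 50:
  append 50 at index 7 → [-40, -3, -33, 11, 4, 33, 30, 50] (no swap needed)
Insert -28:
  append -28 at index 8 → [-40, -3, -33, 11, 4, 33, 30, 50, -28]
  -28 < parent 11 at index 3, swap → [-40, -3, -33, -28, 4, 33, 30, 50, 11]
  -28 < parent -3 at index 1, swap → [-40, -28, -33, -3, 4, 33, 30, 50, 11]
Insert -25:
  append -25 at index 9 → [-40, -28, -33, -3, 4, 33, 30, 50, 11, -25]
  -25 < parent 4 at index 4, swap → [-40, -28, -33, -3, -25, 33, 30, 50, 11, 4]
Insert -15:
  append -15 at index 10 → [-40, -28, -33, -3, -25, 33, 30, 50, 11, 4, -15] (no swap needed)

[-40, -28, -33, -3, -25, 33, 30, 50, 11, 4, -15]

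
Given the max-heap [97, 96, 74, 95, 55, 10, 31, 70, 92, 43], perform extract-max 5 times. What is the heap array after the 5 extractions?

extract-max #1 returns 97:
  remove root 97; move last element 43 to root → [43, 96, 74, 95, 55, 10, 31, 70, 92]
  43 vs larger child 96 at index 1, swap → [96, 43, 74, 95, 55, 10, 31, 70, 92]
  43 vs larger child 95 at index 3, swap → [96, 95, 74, 43, 55, 10, 31, 70, 92]
  43 vs larger child 92 at index 8, swap → [96, 95, 74, 92, 55, 10, 31, 70, 43]
extract-max #2 returns 96:
  remove root 96; move last element 43 to root → [43, 95, 74, 92, 55, 10, 31, 70]
  43 vs larger child 95 at index 1, swap → [95, 43, 74, 92, 55, 10, 31, 70]
  43 vs larger child 92 at index 3, swap → [95, 92, 74, 43, 55, 10, 31, 70]
  43 vs only child 70 at index 7, swap → [95, 92, 74, 70, 55, 10, 31, 43]
extract-max #3 returns 95:
  remove root 95; move last element 43 to root → [43, 92, 74, 70, 55, 10, 31]
  43 vs larger child 92 at index 1, swap → [92, 43, 74, 70, 55, 10, 31]
  43 vs larger child 70 at index 3, swap → [92, 70, 74, 43, 55, 10, 31]
extract-max #4 returns 92:
  remove root 92; move last element 31 to root → [31, 70, 74, 43, 55, 10]
  31 vs larger child 74 at index 2, swap → [74, 70, 31, 43, 55, 10]
extract-max #5 returns 74:
  remove root 74; move last element 10 to root → [10, 70, 31, 43, 55]
  10 vs larger child 70 at index 1, swap → [70, 10, 31, 43, 55]
  10 vs larger child 55 at index 4, swap → [70, 55, 31, 43, 10]

[70, 55, 31, 43, 10]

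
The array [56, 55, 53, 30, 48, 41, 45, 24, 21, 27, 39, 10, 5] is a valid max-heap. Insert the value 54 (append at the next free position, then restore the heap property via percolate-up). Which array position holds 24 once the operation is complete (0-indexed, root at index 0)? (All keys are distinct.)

7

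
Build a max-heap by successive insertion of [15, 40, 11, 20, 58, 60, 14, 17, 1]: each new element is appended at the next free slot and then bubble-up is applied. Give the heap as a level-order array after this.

[60, 40, 58, 17, 20, 11, 14, 15, 1]

Insert 15:
  append 15 at index 0 → [15] (no swap needed)
Insert 40:
  append 40 at index 1 → [15, 40]
  40 > parent 15 at index 0, swap → [40, 15]
Insert 11:
  append 11 at index 2 → [40, 15, 11] (no swap needed)
Insert 20:
  append 20 at index 3 → [40, 15, 11, 20]
  20 > parent 15 at index 1, swap → [40, 20, 11, 15]
Insert 58:
  append 58 at index 4 → [40, 20, 11, 15, 58]
  58 > parent 20 at index 1, swap → [40, 58, 11, 15, 20]
  58 > parent 40 at index 0, swap → [58, 40, 11, 15, 20]
Insert 60:
  append 60 at index 5 → [58, 40, 11, 15, 20, 60]
  60 > parent 11 at index 2, swap → [58, 40, 60, 15, 20, 11]
  60 > parent 58 at index 0, swap → [60, 40, 58, 15, 20, 11]
Insert 14:
  append 14 at index 6 → [60, 40, 58, 15, 20, 11, 14] (no swap needed)
Insert 17:
  append 17 at index 7 → [60, 40, 58, 15, 20, 11, 14, 17]
  17 > parent 15 at index 3, swap → [60, 40, 58, 17, 20, 11, 14, 15]
Insert 1:
  append 1 at index 8 → [60, 40, 58, 17, 20, 11, 14, 15, 1] (no swap needed)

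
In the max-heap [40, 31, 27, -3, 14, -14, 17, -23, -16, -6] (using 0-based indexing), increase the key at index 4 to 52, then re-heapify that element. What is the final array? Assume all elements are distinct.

set index 4 from 14 to 52 → [40, 31, 27, -3, 52, -14, 17, -23, -16, -6]
52 > parent 31 at index 1, swap → [40, 52, 27, -3, 31, -14, 17, -23, -16, -6]
52 > parent 40 at index 0, swap → [52, 40, 27, -3, 31, -14, 17, -23, -16, -6]

[52, 40, 27, -3, 31, -14, 17, -23, -16, -6]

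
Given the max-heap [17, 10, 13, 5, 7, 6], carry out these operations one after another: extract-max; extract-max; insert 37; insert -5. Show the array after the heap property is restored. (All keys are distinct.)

[37, 10, 6, 5, 7, -5]

extract-max → returns 17:
  remove root 17; move last element 6 to root → [6, 10, 13, 5, 7]
  6 vs larger child 13 at index 2, swap → [13, 10, 6, 5, 7]
extract-max → returns 13:
  remove root 13; move last element 7 to root → [7, 10, 6, 5]
  7 vs larger child 10 at index 1, swap → [10, 7, 6, 5]
insert 37:
  append 37 at index 4 → [10, 7, 6, 5, 37]
  37 > parent 7 at index 1, swap → [10, 37, 6, 5, 7]
  37 > parent 10 at index 0, swap → [37, 10, 6, 5, 7]
insert -5:
  append -5 at index 5 → [37, 10, 6, 5, 7, -5] (no swap needed)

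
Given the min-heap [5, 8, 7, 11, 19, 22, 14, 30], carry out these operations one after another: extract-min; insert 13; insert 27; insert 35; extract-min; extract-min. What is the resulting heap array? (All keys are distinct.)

extract-min → returns 5:
  remove root 5; move last element 30 to root → [30, 8, 7, 11, 19, 22, 14]
  30 vs smaller child 7 at index 2, swap → [7, 8, 30, 11, 19, 22, 14]
  30 vs smaller child 14 at index 6, swap → [7, 8, 14, 11, 19, 22, 30]
insert 13:
  append 13 at index 7 → [7, 8, 14, 11, 19, 22, 30, 13] (no swap needed)
insert 27:
  append 27 at index 8 → [7, 8, 14, 11, 19, 22, 30, 13, 27] (no swap needed)
insert 35:
  append 35 at index 9 → [7, 8, 14, 11, 19, 22, 30, 13, 27, 35] (no swap needed)
extract-min → returns 7:
  remove root 7; move last element 35 to root → [35, 8, 14, 11, 19, 22, 30, 13, 27]
  35 vs smaller child 8 at index 1, swap → [8, 35, 14, 11, 19, 22, 30, 13, 27]
  35 vs smaller child 11 at index 3, swap → [8, 11, 14, 35, 19, 22, 30, 13, 27]
  35 vs smaller child 13 at index 7, swap → [8, 11, 14, 13, 19, 22, 30, 35, 27]
extract-min → returns 8:
  remove root 8; move last element 27 to root → [27, 11, 14, 13, 19, 22, 30, 35]
  27 vs smaller child 11 at index 1, swap → [11, 27, 14, 13, 19, 22, 30, 35]
  27 vs smaller child 13 at index 3, swap → [11, 13, 14, 27, 19, 22, 30, 35]

[11, 13, 14, 27, 19, 22, 30, 35]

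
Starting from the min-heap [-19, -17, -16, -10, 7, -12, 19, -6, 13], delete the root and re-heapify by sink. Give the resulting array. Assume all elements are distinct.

[-17, -10, -16, -6, 7, -12, 19, 13]

remove root -19; move last element 13 to root → [13, -17, -16, -10, 7, -12, 19, -6]
13 vs smaller child -17 at index 1, swap → [-17, 13, -16, -10, 7, -12, 19, -6]
13 vs smaller child -10 at index 3, swap → [-17, -10, -16, 13, 7, -12, 19, -6]
13 vs only child -6 at index 7, swap → [-17, -10, -16, -6, 7, -12, 19, 13]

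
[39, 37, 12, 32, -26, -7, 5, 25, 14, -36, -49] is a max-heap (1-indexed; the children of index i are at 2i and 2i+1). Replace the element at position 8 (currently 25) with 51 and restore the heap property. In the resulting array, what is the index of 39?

2

set index 8 from 25 to 51 → [39, 37, 12, 32, -26, -7, 5, 51, 14, -36, -49]
51 > parent 32 at index 4, swap → [39, 37, 12, 51, -26, -7, 5, 32, 14, -36, -49]
51 > parent 37 at index 2, swap → [39, 51, 12, 37, -26, -7, 5, 32, 14, -36, -49]
51 > parent 39 at index 1, swap → [51, 39, 12, 37, -26, -7, 5, 32, 14, -36, -49]
resulting array: [51, 39, 12, 37, -26, -7, 5, 32, 14, -36, -49]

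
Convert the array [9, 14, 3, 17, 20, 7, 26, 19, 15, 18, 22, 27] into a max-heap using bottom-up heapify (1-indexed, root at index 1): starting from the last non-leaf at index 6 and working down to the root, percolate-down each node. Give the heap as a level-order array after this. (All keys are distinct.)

sift down from index 6:
  7 vs only child 27 at index 12, swap → [9, 14, 3, 17, 20, 27, 26, 19, 15, 18, 22, 7]
sift down from index 5:
  20 vs larger child 22 at index 11, swap → [9, 14, 3, 17, 22, 27, 26, 19, 15, 18, 20, 7]
sift down from index 4:
  17 vs larger child 19 at index 8, swap → [9, 14, 3, 19, 22, 27, 26, 17, 15, 18, 20, 7]
sift down from index 3:
  3 vs larger child 27 at index 6, swap → [9, 14, 27, 19, 22, 3, 26, 17, 15, 18, 20, 7]
  3 vs only child 7 at index 12, swap → [9, 14, 27, 19, 22, 7, 26, 17, 15, 18, 20, 3]
sift down from index 2:
  14 vs larger child 22 at index 5, swap → [9, 22, 27, 19, 14, 7, 26, 17, 15, 18, 20, 3]
  14 vs larger child 20 at index 11, swap → [9, 22, 27, 19, 20, 7, 26, 17, 15, 18, 14, 3]
sift down from index 1:
  9 vs larger child 27 at index 3, swap → [27, 22, 9, 19, 20, 7, 26, 17, 15, 18, 14, 3]
  9 vs larger child 26 at index 7, swap → [27, 22, 26, 19, 20, 7, 9, 17, 15, 18, 14, 3]

[27, 22, 26, 19, 20, 7, 9, 17, 15, 18, 14, 3]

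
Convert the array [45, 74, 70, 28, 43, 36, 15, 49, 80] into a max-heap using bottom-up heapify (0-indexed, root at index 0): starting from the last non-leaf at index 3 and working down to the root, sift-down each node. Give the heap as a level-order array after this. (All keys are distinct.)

[80, 74, 70, 49, 43, 36, 15, 45, 28]

sift down from index 3:
  28 vs larger child 80 at index 8, swap → [45, 74, 70, 80, 43, 36, 15, 49, 28]
sift down from index 2: already satisfies heap property
sift down from index 1:
  74 vs larger child 80 at index 3, swap → [45, 80, 70, 74, 43, 36, 15, 49, 28]
sift down from index 0:
  45 vs larger child 80 at index 1, swap → [80, 45, 70, 74, 43, 36, 15, 49, 28]
  45 vs larger child 74 at index 3, swap → [80, 74, 70, 45, 43, 36, 15, 49, 28]
  45 vs larger child 49 at index 7, swap → [80, 74, 70, 49, 43, 36, 15, 45, 28]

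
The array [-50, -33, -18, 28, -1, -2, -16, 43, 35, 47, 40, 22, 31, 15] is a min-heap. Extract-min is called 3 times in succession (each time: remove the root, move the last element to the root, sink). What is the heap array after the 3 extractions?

extract-min #1 returns -50:
  remove root -50; move last element 15 to root → [15, -33, -18, 28, -1, -2, -16, 43, 35, 47, 40, 22, 31]
  15 vs smaller child -33 at index 1, swap → [-33, 15, -18, 28, -1, -2, -16, 43, 35, 47, 40, 22, 31]
  15 vs smaller child -1 at index 4, swap → [-33, -1, -18, 28, 15, -2, -16, 43, 35, 47, 40, 22, 31]
extract-min #2 returns -33:
  remove root -33; move last element 31 to root → [31, -1, -18, 28, 15, -2, -16, 43, 35, 47, 40, 22]
  31 vs smaller child -18 at index 2, swap → [-18, -1, 31, 28, 15, -2, -16, 43, 35, 47, 40, 22]
  31 vs smaller child -16 at index 6, swap → [-18, -1, -16, 28, 15, -2, 31, 43, 35, 47, 40, 22]
extract-min #3 returns -18:
  remove root -18; move last element 22 to root → [22, -1, -16, 28, 15, -2, 31, 43, 35, 47, 40]
  22 vs smaller child -16 at index 2, swap → [-16, -1, 22, 28, 15, -2, 31, 43, 35, 47, 40]
  22 vs smaller child -2 at index 5, swap → [-16, -1, -2, 28, 15, 22, 31, 43, 35, 47, 40]

[-16, -1, -2, 28, 15, 22, 31, 43, 35, 47, 40]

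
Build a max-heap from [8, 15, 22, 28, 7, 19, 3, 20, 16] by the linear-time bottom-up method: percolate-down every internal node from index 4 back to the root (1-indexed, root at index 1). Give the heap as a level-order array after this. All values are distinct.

[28, 20, 22, 16, 7, 19, 3, 15, 8]

sift down from index 4: already satisfies heap property
sift down from index 3: already satisfies heap property
sift down from index 2:
  15 vs larger child 28 at index 4, swap → [8, 28, 22, 15, 7, 19, 3, 20, 16]
  15 vs larger child 20 at index 8, swap → [8, 28, 22, 20, 7, 19, 3, 15, 16]
sift down from index 1:
  8 vs larger child 28 at index 2, swap → [28, 8, 22, 20, 7, 19, 3, 15, 16]
  8 vs larger child 20 at index 4, swap → [28, 20, 22, 8, 7, 19, 3, 15, 16]
  8 vs larger child 16 at index 9, swap → [28, 20, 22, 16, 7, 19, 3, 15, 8]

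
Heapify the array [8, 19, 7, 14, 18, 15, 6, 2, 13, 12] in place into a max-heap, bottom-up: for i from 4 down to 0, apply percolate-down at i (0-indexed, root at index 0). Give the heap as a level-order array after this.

[19, 18, 15, 14, 12, 7, 6, 2, 13, 8]

sift down from index 4: already satisfies heap property
sift down from index 3: already satisfies heap property
sift down from index 2:
  7 vs larger child 15 at index 5, swap → [8, 19, 15, 14, 18, 7, 6, 2, 13, 12]
sift down from index 1: already satisfies heap property
sift down from index 0:
  8 vs larger child 19 at index 1, swap → [19, 8, 15, 14, 18, 7, 6, 2, 13, 12]
  8 vs larger child 18 at index 4, swap → [19, 18, 15, 14, 8, 7, 6, 2, 13, 12]
  8 vs only child 12 at index 9, swap → [19, 18, 15, 14, 12, 7, 6, 2, 13, 8]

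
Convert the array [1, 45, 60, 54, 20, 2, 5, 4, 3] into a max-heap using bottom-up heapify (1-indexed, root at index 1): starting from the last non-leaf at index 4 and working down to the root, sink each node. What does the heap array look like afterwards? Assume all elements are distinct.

[60, 54, 5, 45, 20, 2, 1, 4, 3]

sift down from index 4: already satisfies heap property
sift down from index 3: already satisfies heap property
sift down from index 2:
  45 vs larger child 54 at index 4, swap → [1, 54, 60, 45, 20, 2, 5, 4, 3]
sift down from index 1:
  1 vs larger child 60 at index 3, swap → [60, 54, 1, 45, 20, 2, 5, 4, 3]
  1 vs larger child 5 at index 7, swap → [60, 54, 5, 45, 20, 2, 1, 4, 3]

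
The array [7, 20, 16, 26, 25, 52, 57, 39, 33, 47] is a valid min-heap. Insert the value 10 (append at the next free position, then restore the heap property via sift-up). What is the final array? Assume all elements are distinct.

append 10 at index 10 → [7, 20, 16, 26, 25, 52, 57, 39, 33, 47, 10]
10 < parent 25 at index 4, swap → [7, 20, 16, 26, 10, 52, 57, 39, 33, 47, 25]
10 < parent 20 at index 1, swap → [7, 10, 16, 26, 20, 52, 57, 39, 33, 47, 25]

[7, 10, 16, 26, 20, 52, 57, 39, 33, 47, 25]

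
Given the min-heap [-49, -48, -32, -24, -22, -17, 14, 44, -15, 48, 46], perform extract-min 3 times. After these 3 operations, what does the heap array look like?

[-24, -22, -17, -15, 46, 48, 14, 44]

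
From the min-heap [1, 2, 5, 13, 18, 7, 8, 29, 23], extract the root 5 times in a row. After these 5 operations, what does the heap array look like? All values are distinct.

[13, 18, 29, 23]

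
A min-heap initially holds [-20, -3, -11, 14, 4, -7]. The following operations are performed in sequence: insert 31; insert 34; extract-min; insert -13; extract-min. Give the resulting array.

[-11, -3, -7, 14, 4, 34, 31]

insert 31:
  append 31 at index 6 → [-20, -3, -11, 14, 4, -7, 31] (no swap needed)
insert 34:
  append 34 at index 7 → [-20, -3, -11, 14, 4, -7, 31, 34] (no swap needed)
extract-min → returns -20:
  remove root -20; move last element 34 to root → [34, -3, -11, 14, 4, -7, 31]
  34 vs smaller child -11 at index 2, swap → [-11, -3, 34, 14, 4, -7, 31]
  34 vs smaller child -7 at index 5, swap → [-11, -3, -7, 14, 4, 34, 31]
insert -13:
  append -13 at index 7 → [-11, -3, -7, 14, 4, 34, 31, -13]
  -13 < parent 14 at index 3, swap → [-11, -3, -7, -13, 4, 34, 31, 14]
  -13 < parent -3 at index 1, swap → [-11, -13, -7, -3, 4, 34, 31, 14]
  -13 < parent -11 at index 0, swap → [-13, -11, -7, -3, 4, 34, 31, 14]
extract-min → returns -13:
  remove root -13; move last element 14 to root → [14, -11, -7, -3, 4, 34, 31]
  14 vs smaller child -11 at index 1, swap → [-11, 14, -7, -3, 4, 34, 31]
  14 vs smaller child -3 at index 3, swap → [-11, -3, -7, 14, 4, 34, 31]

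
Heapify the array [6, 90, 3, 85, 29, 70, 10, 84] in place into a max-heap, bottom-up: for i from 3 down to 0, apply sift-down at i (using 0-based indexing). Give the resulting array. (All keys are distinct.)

[90, 85, 70, 84, 29, 3, 10, 6]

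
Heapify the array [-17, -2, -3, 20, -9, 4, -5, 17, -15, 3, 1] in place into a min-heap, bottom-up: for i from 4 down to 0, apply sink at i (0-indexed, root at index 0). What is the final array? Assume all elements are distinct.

[-17, -15, -5, -2, -9, 4, -3, 17, 20, 3, 1]

sift down from index 4: already satisfies heap property
sift down from index 3:
  20 vs smaller child -15 at index 8, swap → [-17, -2, -3, -15, -9, 4, -5, 17, 20, 3, 1]
sift down from index 2:
  -3 vs smaller child -5 at index 6, swap → [-17, -2, -5, -15, -9, 4, -3, 17, 20, 3, 1]
sift down from index 1:
  -2 vs smaller child -15 at index 3, swap → [-17, -15, -5, -2, -9, 4, -3, 17, 20, 3, 1]
sift down from index 0: already satisfies heap property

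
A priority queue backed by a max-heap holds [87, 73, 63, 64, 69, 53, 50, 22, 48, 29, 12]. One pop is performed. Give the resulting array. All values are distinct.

[73, 69, 63, 64, 29, 53, 50, 22, 48, 12]

remove root 87; move last element 12 to root → [12, 73, 63, 64, 69, 53, 50, 22, 48, 29]
12 vs larger child 73 at index 1, swap → [73, 12, 63, 64, 69, 53, 50, 22, 48, 29]
12 vs larger child 69 at index 4, swap → [73, 69, 63, 64, 12, 53, 50, 22, 48, 29]
12 vs only child 29 at index 9, swap → [73, 69, 63, 64, 29, 53, 50, 22, 48, 12]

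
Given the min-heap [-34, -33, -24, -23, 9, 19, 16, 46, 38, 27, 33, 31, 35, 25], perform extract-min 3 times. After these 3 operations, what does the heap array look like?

extract-min #1 returns -34:
  remove root -34; move last element 25 to root → [25, -33, -24, -23, 9, 19, 16, 46, 38, 27, 33, 31, 35]
  25 vs smaller child -33 at index 1, swap → [-33, 25, -24, -23, 9, 19, 16, 46, 38, 27, 33, 31, 35]
  25 vs smaller child -23 at index 3, swap → [-33, -23, -24, 25, 9, 19, 16, 46, 38, 27, 33, 31, 35]
extract-min #2 returns -33:
  remove root -33; move last element 35 to root → [35, -23, -24, 25, 9, 19, 16, 46, 38, 27, 33, 31]
  35 vs smaller child -24 at index 2, swap → [-24, -23, 35, 25, 9, 19, 16, 46, 38, 27, 33, 31]
  35 vs smaller child 16 at index 6, swap → [-24, -23, 16, 25, 9, 19, 35, 46, 38, 27, 33, 31]
extract-min #3 returns -24:
  remove root -24; move last element 31 to root → [31, -23, 16, 25, 9, 19, 35, 46, 38, 27, 33]
  31 vs smaller child -23 at index 1, swap → [-23, 31, 16, 25, 9, 19, 35, 46, 38, 27, 33]
  31 vs smaller child 9 at index 4, swap → [-23, 9, 16, 25, 31, 19, 35, 46, 38, 27, 33]
  31 vs smaller child 27 at index 9, swap → [-23, 9, 16, 25, 27, 19, 35, 46, 38, 31, 33]

[-23, 9, 16, 25, 27, 19, 35, 46, 38, 31, 33]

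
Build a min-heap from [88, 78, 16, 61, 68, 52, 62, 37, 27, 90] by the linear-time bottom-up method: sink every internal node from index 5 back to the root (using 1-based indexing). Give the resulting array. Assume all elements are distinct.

[16, 27, 52, 37, 68, 88, 62, 78, 61, 90]

sift down from index 5: already satisfies heap property
sift down from index 4:
  61 vs smaller child 27 at index 9, swap → [88, 78, 16, 27, 68, 52, 62, 37, 61, 90]
sift down from index 3: already satisfies heap property
sift down from index 2:
  78 vs smaller child 27 at index 4, swap → [88, 27, 16, 78, 68, 52, 62, 37, 61, 90]
  78 vs smaller child 37 at index 8, swap → [88, 27, 16, 37, 68, 52, 62, 78, 61, 90]
sift down from index 1:
  88 vs smaller child 16 at index 3, swap → [16, 27, 88, 37, 68, 52, 62, 78, 61, 90]
  88 vs smaller child 52 at index 6, swap → [16, 27, 52, 37, 68, 88, 62, 78, 61, 90]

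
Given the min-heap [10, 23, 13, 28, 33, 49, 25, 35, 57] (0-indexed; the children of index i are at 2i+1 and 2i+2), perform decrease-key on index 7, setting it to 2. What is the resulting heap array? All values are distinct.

[2, 10, 13, 23, 33, 49, 25, 28, 57]

set index 7 from 35 to 2 → [10, 23, 13, 28, 33, 49, 25, 2, 57]
2 < parent 28 at index 3, swap → [10, 23, 13, 2, 33, 49, 25, 28, 57]
2 < parent 23 at index 1, swap → [10, 2, 13, 23, 33, 49, 25, 28, 57]
2 < parent 10 at index 0, swap → [2, 10, 13, 23, 33, 49, 25, 28, 57]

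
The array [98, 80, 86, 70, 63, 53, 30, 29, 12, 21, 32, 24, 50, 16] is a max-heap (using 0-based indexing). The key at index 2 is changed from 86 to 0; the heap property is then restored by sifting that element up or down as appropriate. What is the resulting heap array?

set index 2 from 86 to 0 → [98, 80, 0, 70, 63, 53, 30, 29, 12, 21, 32, 24, 50, 16]
0 vs larger child 53 at index 5, swap → [98, 80, 53, 70, 63, 0, 30, 29, 12, 21, 32, 24, 50, 16]
0 vs larger child 50 at index 12, swap → [98, 80, 53, 70, 63, 50, 30, 29, 12, 21, 32, 24, 0, 16]

[98, 80, 53, 70, 63, 50, 30, 29, 12, 21, 32, 24, 0, 16]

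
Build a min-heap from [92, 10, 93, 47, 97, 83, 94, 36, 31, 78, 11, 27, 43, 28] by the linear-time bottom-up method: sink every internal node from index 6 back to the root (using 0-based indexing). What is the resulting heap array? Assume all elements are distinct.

[10, 11, 27, 31, 78, 43, 28, 36, 47, 92, 97, 83, 93, 94]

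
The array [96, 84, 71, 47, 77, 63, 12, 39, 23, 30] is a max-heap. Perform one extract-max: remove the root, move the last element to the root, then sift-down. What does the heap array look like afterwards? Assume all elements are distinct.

[84, 77, 71, 47, 30, 63, 12, 39, 23]

remove root 96; move last element 30 to root → [30, 84, 71, 47, 77, 63, 12, 39, 23]
30 vs larger child 84 at index 1, swap → [84, 30, 71, 47, 77, 63, 12, 39, 23]
30 vs larger child 77 at index 4, swap → [84, 77, 71, 47, 30, 63, 12, 39, 23]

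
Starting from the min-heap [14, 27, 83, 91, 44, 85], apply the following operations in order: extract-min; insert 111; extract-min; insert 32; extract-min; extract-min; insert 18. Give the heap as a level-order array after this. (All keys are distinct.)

[18, 83, 111, 91, 85]

extract-min → returns 14:
  remove root 14; move last element 85 to root → [85, 27, 83, 91, 44]
  85 vs smaller child 27 at index 1, swap → [27, 85, 83, 91, 44]
  85 vs smaller child 44 at index 4, swap → [27, 44, 83, 91, 85]
insert 111:
  append 111 at index 5 → [27, 44, 83, 91, 85, 111] (no swap needed)
extract-min → returns 27:
  remove root 27; move last element 111 to root → [111, 44, 83, 91, 85]
  111 vs smaller child 44 at index 1, swap → [44, 111, 83, 91, 85]
  111 vs smaller child 85 at index 4, swap → [44, 85, 83, 91, 111]
insert 32:
  append 32 at index 5 → [44, 85, 83, 91, 111, 32]
  32 < parent 83 at index 2, swap → [44, 85, 32, 91, 111, 83]
  32 < parent 44 at index 0, swap → [32, 85, 44, 91, 111, 83]
extract-min → returns 32:
  remove root 32; move last element 83 to root → [83, 85, 44, 91, 111]
  83 vs smaller child 44 at index 2, swap → [44, 85, 83, 91, 111]
extract-min → returns 44:
  remove root 44; move last element 111 to root → [111, 85, 83, 91]
  111 vs smaller child 83 at index 2, swap → [83, 85, 111, 91]
insert 18:
  append 18 at index 4 → [83, 85, 111, 91, 18]
  18 < parent 85 at index 1, swap → [83, 18, 111, 91, 85]
  18 < parent 83 at index 0, swap → [18, 83, 111, 91, 85]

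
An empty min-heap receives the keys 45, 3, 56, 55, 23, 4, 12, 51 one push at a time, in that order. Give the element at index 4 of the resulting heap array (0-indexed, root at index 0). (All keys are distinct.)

45

Insert 45:
  append 45 at index 0 → [45] (no swap needed)
Insert 3:
  append 3 at index 1 → [45, 3]
  3 < parent 45 at index 0, swap → [3, 45]
Insert 56:
  append 56 at index 2 → [3, 45, 56] (no swap needed)
Insert 55:
  append 55 at index 3 → [3, 45, 56, 55] (no swap needed)
Insert 23:
  append 23 at index 4 → [3, 45, 56, 55, 23]
  23 < parent 45 at index 1, swap → [3, 23, 56, 55, 45]
Insert 4:
  append 4 at index 5 → [3, 23, 56, 55, 45, 4]
  4 < parent 56 at index 2, swap → [3, 23, 4, 55, 45, 56]
Insert 12:
  append 12 at index 6 → [3, 23, 4, 55, 45, 56, 12] (no swap needed)
Insert 51:
  append 51 at index 7 → [3, 23, 4, 55, 45, 56, 12, 51]
  51 < parent 55 at index 3, swap → [3, 23, 4, 51, 45, 56, 12, 55]
resulting array: [3, 23, 4, 51, 45, 56, 12, 55]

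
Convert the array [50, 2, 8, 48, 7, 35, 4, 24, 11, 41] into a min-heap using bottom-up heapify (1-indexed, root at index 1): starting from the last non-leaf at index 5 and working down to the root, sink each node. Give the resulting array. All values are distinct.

[2, 7, 4, 11, 41, 35, 8, 24, 48, 50]

sift down from index 5: already satisfies heap property
sift down from index 4:
  48 vs smaller child 11 at index 9, swap → [50, 2, 8, 11, 7, 35, 4, 24, 48, 41]
sift down from index 3:
  8 vs smaller child 4 at index 7, swap → [50, 2, 4, 11, 7, 35, 8, 24, 48, 41]
sift down from index 2: already satisfies heap property
sift down from index 1:
  50 vs smaller child 2 at index 2, swap → [2, 50, 4, 11, 7, 35, 8, 24, 48, 41]
  50 vs smaller child 7 at index 5, swap → [2, 7, 4, 11, 50, 35, 8, 24, 48, 41]
  50 vs only child 41 at index 10, swap → [2, 7, 4, 11, 41, 35, 8, 24, 48, 50]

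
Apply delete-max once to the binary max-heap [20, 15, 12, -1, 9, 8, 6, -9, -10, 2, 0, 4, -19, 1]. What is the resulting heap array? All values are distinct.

[15, 9, 12, -1, 2, 8, 6, -9, -10, 1, 0, 4, -19]

remove root 20; move last element 1 to root → [1, 15, 12, -1, 9, 8, 6, -9, -10, 2, 0, 4, -19]
1 vs larger child 15 at index 1, swap → [15, 1, 12, -1, 9, 8, 6, -9, -10, 2, 0, 4, -19]
1 vs larger child 9 at index 4, swap → [15, 9, 12, -1, 1, 8, 6, -9, -10, 2, 0, 4, -19]
1 vs larger child 2 at index 9, swap → [15, 9, 12, -1, 2, 8, 6, -9, -10, 1, 0, 4, -19]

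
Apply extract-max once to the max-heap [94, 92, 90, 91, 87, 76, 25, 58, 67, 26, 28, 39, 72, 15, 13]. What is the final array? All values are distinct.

[92, 91, 90, 67, 87, 76, 25, 58, 13, 26, 28, 39, 72, 15]

remove root 94; move last element 13 to root → [13, 92, 90, 91, 87, 76, 25, 58, 67, 26, 28, 39, 72, 15]
13 vs larger child 92 at index 1, swap → [92, 13, 90, 91, 87, 76, 25, 58, 67, 26, 28, 39, 72, 15]
13 vs larger child 91 at index 3, swap → [92, 91, 90, 13, 87, 76, 25, 58, 67, 26, 28, 39, 72, 15]
13 vs larger child 67 at index 8, swap → [92, 91, 90, 67, 87, 76, 25, 58, 13, 26, 28, 39, 72, 15]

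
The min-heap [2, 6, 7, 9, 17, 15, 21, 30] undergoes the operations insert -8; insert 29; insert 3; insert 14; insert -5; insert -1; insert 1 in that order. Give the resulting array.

insert -8:
  append -8 at index 8 → [2, 6, 7, 9, 17, 15, 21, 30, -8]
  -8 < parent 9 at index 3, swap → [2, 6, 7, -8, 17, 15, 21, 30, 9]
  -8 < parent 6 at index 1, swap → [2, -8, 7, 6, 17, 15, 21, 30, 9]
  -8 < parent 2 at index 0, swap → [-8, 2, 7, 6, 17, 15, 21, 30, 9]
insert 29:
  append 29 at index 9 → [-8, 2, 7, 6, 17, 15, 21, 30, 9, 29] (no swap needed)
insert 3:
  append 3 at index 10 → [-8, 2, 7, 6, 17, 15, 21, 30, 9, 29, 3]
  3 < parent 17 at index 4, swap → [-8, 2, 7, 6, 3, 15, 21, 30, 9, 29, 17]
insert 14:
  append 14 at index 11 → [-8, 2, 7, 6, 3, 15, 21, 30, 9, 29, 17, 14]
  14 < parent 15 at index 5, swap → [-8, 2, 7, 6, 3, 14, 21, 30, 9, 29, 17, 15]
insert -5:
  append -5 at index 12 → [-8, 2, 7, 6, 3, 14, 21, 30, 9, 29, 17, 15, -5]
  -5 < parent 14 at index 5, swap → [-8, 2, 7, 6, 3, -5, 21, 30, 9, 29, 17, 15, 14]
  -5 < parent 7 at index 2, swap → [-8, 2, -5, 6, 3, 7, 21, 30, 9, 29, 17, 15, 14]
insert -1:
  append -1 at index 13 → [-8, 2, -5, 6, 3, 7, 21, 30, 9, 29, 17, 15, 14, -1]
  -1 < parent 21 at index 6, swap → [-8, 2, -5, 6, 3, 7, -1, 30, 9, 29, 17, 15, 14, 21]
insert 1:
  append 1 at index 14 → [-8, 2, -5, 6, 3, 7, -1, 30, 9, 29, 17, 15, 14, 21, 1] (no swap needed)

[-8, 2, -5, 6, 3, 7, -1, 30, 9, 29, 17, 15, 14, 21, 1]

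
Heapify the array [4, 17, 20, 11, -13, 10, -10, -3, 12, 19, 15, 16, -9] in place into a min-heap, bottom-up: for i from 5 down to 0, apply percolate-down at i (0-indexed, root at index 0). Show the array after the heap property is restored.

sift down from index 5:
  10 vs smaller child -9 at index 12, swap → [4, 17, 20, 11, -13, -9, -10, -3, 12, 19, 15, 16, 10]
sift down from index 4: already satisfies heap property
sift down from index 3:
  11 vs smaller child -3 at index 7, swap → [4, 17, 20, -3, -13, -9, -10, 11, 12, 19, 15, 16, 10]
sift down from index 2:
  20 vs smaller child -10 at index 6, swap → [4, 17, -10, -3, -13, -9, 20, 11, 12, 19, 15, 16, 10]
sift down from index 1:
  17 vs smaller child -13 at index 4, swap → [4, -13, -10, -3, 17, -9, 20, 11, 12, 19, 15, 16, 10]
  17 vs smaller child 15 at index 10, swap → [4, -13, -10, -3, 15, -9, 20, 11, 12, 19, 17, 16, 10]
sift down from index 0:
  4 vs smaller child -13 at index 1, swap → [-13, 4, -10, -3, 15, -9, 20, 11, 12, 19, 17, 16, 10]
  4 vs smaller child -3 at index 3, swap → [-13, -3, -10, 4, 15, -9, 20, 11, 12, 19, 17, 16, 10]

[-13, -3, -10, 4, 15, -9, 20, 11, 12, 19, 17, 16, 10]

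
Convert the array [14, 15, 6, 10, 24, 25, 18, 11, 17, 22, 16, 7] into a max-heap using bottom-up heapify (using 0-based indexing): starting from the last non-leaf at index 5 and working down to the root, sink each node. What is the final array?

[25, 24, 18, 17, 22, 7, 14, 11, 10, 15, 16, 6]

sift down from index 5: already satisfies heap property
sift down from index 4: already satisfies heap property
sift down from index 3:
  10 vs larger child 17 at index 8, swap → [14, 15, 6, 17, 24, 25, 18, 11, 10, 22, 16, 7]
sift down from index 2:
  6 vs larger child 25 at index 5, swap → [14, 15, 25, 17, 24, 6, 18, 11, 10, 22, 16, 7]
  6 vs only child 7 at index 11, swap → [14, 15, 25, 17, 24, 7, 18, 11, 10, 22, 16, 6]
sift down from index 1:
  15 vs larger child 24 at index 4, swap → [14, 24, 25, 17, 15, 7, 18, 11, 10, 22, 16, 6]
  15 vs larger child 22 at index 9, swap → [14, 24, 25, 17, 22, 7, 18, 11, 10, 15, 16, 6]
sift down from index 0:
  14 vs larger child 25 at index 2, swap → [25, 24, 14, 17, 22, 7, 18, 11, 10, 15, 16, 6]
  14 vs larger child 18 at index 6, swap → [25, 24, 18, 17, 22, 7, 14, 11, 10, 15, 16, 6]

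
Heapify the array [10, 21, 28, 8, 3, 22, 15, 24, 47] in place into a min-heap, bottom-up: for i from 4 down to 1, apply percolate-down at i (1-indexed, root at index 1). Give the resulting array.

sift down from index 4: already satisfies heap property
sift down from index 3:
  28 vs smaller child 15 at index 7, swap → [10, 21, 15, 8, 3, 22, 28, 24, 47]
sift down from index 2:
  21 vs smaller child 3 at index 5, swap → [10, 3, 15, 8, 21, 22, 28, 24, 47]
sift down from index 1:
  10 vs smaller child 3 at index 2, swap → [3, 10, 15, 8, 21, 22, 28, 24, 47]
  10 vs smaller child 8 at index 4, swap → [3, 8, 15, 10, 21, 22, 28, 24, 47]

[3, 8, 15, 10, 21, 22, 28, 24, 47]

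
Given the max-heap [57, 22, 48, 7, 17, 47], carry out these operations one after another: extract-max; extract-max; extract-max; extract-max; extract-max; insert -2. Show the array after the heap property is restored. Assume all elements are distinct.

[7, -2]

extract-max → returns 57:
  remove root 57; move last element 47 to root → [47, 22, 48, 7, 17]
  47 vs larger child 48 at index 2, swap → [48, 22, 47, 7, 17]
extract-max → returns 48:
  remove root 48; move last element 17 to root → [17, 22, 47, 7]
  17 vs larger child 47 at index 2, swap → [47, 22, 17, 7]
extract-max → returns 47:
  remove root 47; move last element 7 to root → [7, 22, 17]
  7 vs larger child 22 at index 1, swap → [22, 7, 17]
extract-max → returns 22:
  remove root 22; move last element 17 to root → [17, 7] (no swap needed)
extract-max → returns 17:
  remove root 17; move last element 7 to root → [7] (no swap needed)
insert -2:
  append -2 at index 1 → [7, -2] (no swap needed)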